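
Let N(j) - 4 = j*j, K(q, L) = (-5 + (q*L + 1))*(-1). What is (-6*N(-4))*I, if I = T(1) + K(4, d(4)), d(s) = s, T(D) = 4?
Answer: 960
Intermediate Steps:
K(q, L) = 4 - L*q (K(q, L) = (-5 + (L*q + 1))*(-1) = (-5 + (1 + L*q))*(-1) = (-4 + L*q)*(-1) = 4 - L*q)
I = -8 (I = 4 + (4 - 1*4*4) = 4 + (4 - 16) = 4 - 12 = -8)
N(j) = 4 + j**2 (N(j) = 4 + j*j = 4 + j**2)
(-6*N(-4))*I = -6*(4 + (-4)**2)*(-8) = -6*(4 + 16)*(-8) = -6*20*(-8) = -120*(-8) = 960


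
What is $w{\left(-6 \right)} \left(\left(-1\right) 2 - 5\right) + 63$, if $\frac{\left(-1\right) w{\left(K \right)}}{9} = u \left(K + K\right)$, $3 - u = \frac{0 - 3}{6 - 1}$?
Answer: $- \frac{13293}{5} \approx -2658.6$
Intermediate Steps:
$u = \frac{18}{5}$ ($u = 3 - \frac{0 - 3}{6 - 1} = 3 - - \frac{3}{5} = 3 + \frac{3}{5} = \frac{18}{5} \approx 3.6$)
$w{\left(K \right)} = - \frac{324 K}{5}$ ($w{\left(K \right)} = - 9 \frac{18 \left(K + K\right)}{5} = - 9 \frac{18 \cdot 2 K}{5} = - 9 \frac{36 K}{5} = - \frac{324 K}{5}$)
$w{\left(-6 \right)} \left(\left(-1\right) 2 - 5\right) + 63 = \left(- \frac{324}{5}\right) \left(-6\right) \left(\left(-1\right) 2 - 5\right) + 63 = \frac{1944 \left(-2 - 5\right)}{5} + 63 = \frac{1944}{5} \left(-7\right) + 63 = - \frac{13608}{5} + 63 = - \frac{13293}{5}$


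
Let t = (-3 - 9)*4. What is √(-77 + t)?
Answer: 5*I*√5 ≈ 11.18*I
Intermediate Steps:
t = -48 (t = -12*4 = -48)
√(-77 + t) = √(-77 - 48) = √(-125) = 5*I*√5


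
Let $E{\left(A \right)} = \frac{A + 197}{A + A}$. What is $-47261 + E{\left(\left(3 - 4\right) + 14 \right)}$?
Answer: $- \frac{614288}{13} \approx -47253.0$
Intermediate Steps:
$E{\left(A \right)} = \frac{197 + A}{2 A}$
$-47261 + E{\left(\left(3 - 4\right) + 14 \right)} = -47261 + \frac{197 + \left(\left(3 - 4\right) + 14\right)}{2 \left(\left(3 - 4\right) + 14\right)} = -47261 + \frac{197 + \left(-1 + 14\right)}{2 \left(-1 + 14\right)} = -47261 + \frac{197 + 13}{2 \cdot 13} = -47261 + \frac{1}{2} \cdot \frac{1}{13} \cdot 210 = -47261 + \frac{105}{13} = - \frac{614288}{13}$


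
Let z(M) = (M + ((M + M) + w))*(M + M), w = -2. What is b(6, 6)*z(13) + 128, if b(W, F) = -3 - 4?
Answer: -6606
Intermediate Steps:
b(W, F) = -7
z(M) = 2*M*(-2 + 3*M) (z(M) = (M + ((M + M) - 2))*(M + M) = (M + (2*M - 2))*(2*M) = (M + (-2 + 2*M))*(2*M) = (-2 + 3*M)*(2*M) = 2*M*(-2 + 3*M))
b(6, 6)*z(13) + 128 = -14*13*(-2 + 3*13) + 128 = -14*13*(-2 + 39) + 128 = -14*13*37 + 128 = -7*962 + 128 = -6734 + 128 = -6606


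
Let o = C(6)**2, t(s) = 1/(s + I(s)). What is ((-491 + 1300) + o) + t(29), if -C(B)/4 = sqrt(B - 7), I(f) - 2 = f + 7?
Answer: 53132/67 ≈ 793.01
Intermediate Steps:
I(f) = 9 + f (I(f) = 2 + (f + 7) = 2 + (7 + f) = 9 + f)
C(B) = -4*sqrt(-7 + B) (C(B) = -4*sqrt(B - 7) = -4*sqrt(-7 + B))
t(s) = 1/(9 + 2*s) (t(s) = 1/(s + (9 + s)) = 1/(9 + 2*s))
o = -16 (o = (-4*sqrt(-7 + 6))**2 = (-4*I)**2 = -16)
((-491 + 1300) + o) + t(29) = ((-491 + 1300) - 16) + 1/(9 + 2*29) = (809 - 16) + 1/(9 + 58) = 793 + 1/67 = 53132/67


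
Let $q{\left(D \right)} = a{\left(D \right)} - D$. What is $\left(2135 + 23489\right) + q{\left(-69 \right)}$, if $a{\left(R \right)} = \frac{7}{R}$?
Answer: $\frac{1772810}{69} \approx 25693.0$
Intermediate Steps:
$q{\left(D \right)} = - D + \frac{7}{D}$ ($q{\left(D \right)} = \frac{7}{D} - D = - D + \frac{7}{D}$)
$\left(2135 + 23489\right) + q{\left(-69 \right)} = \left(2135 + 23489\right) + \left(\left(-1\right) \left(-69\right) + \frac{7}{-69}\right) = 25624 + \left(69 + 7 \left(- \frac{1}{69}\right)\right) = 25624 + \left(69 - \frac{7}{69}\right) = 25624 + \frac{4754}{69} = \frac{1772810}{69}$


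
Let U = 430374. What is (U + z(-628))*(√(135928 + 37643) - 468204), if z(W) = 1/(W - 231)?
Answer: -173090929038060/859 + 369691265*√173571/859 ≈ -2.0132e+11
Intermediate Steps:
z(W) = 1/(-231 + W)
(U + z(-628))*(√(135928 + 37643) - 468204) = (430374 + 1/(-231 - 628))*(√(135928 + 37643) - 468204) = (430374 + 1/(-859))*(√173571 - 468204) = (430374 - 1/859)*(-468204 + √173571) = 369691265*(-468204 + √173571)/859 = -173090929038060/859 + 369691265*√173571/859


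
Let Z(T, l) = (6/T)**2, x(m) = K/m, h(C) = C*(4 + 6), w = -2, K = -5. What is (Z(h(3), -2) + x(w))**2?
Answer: 16129/2500 ≈ 6.4516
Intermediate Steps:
h(C) = 10*C (h(C) = C*10 = 10*C)
x(m) = -5/m
Z(T, l) = 36/T**2
(Z(h(3), -2) + x(w))**2 = (36/(10*3)**2 - 5/(-2))**2 = (36/30**2 - 5*(-1/2))**2 = (36*(1/900) + 5/2)**2 = (1/25 + 5/2)**2 = (127/50)**2 = 16129/2500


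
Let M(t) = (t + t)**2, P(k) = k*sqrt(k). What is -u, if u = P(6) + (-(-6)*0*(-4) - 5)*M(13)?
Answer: 3380 - 6*sqrt(6) ≈ 3365.3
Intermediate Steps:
P(k) = k**(3/2)
M(t) = 4*t**2 (M(t) = (2*t)**2 = 4*t**2)
u = -3380 + 6*sqrt(6) (u = 6**(3/2) + (-(-6)*0*(-4) - 5)*(4*13**2) = 6*sqrt(6) + (-(-6)*0 - 5)*(4*169) = 6*sqrt(6) + (-2*0 - 5)*676 = 6*sqrt(6) + (0 - 5)*676 = 6*sqrt(6) - 5*676 = 6*sqrt(6) - 3380 = -3380 + 6*sqrt(6) ≈ -3365.3)
-u = -(-3380 + 6*sqrt(6)) = 3380 - 6*sqrt(6)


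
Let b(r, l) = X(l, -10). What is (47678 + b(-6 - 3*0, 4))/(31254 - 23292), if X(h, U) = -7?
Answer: 47671/7962 ≈ 5.9873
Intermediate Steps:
b(r, l) = -7
(47678 + b(-6 - 3*0, 4))/(31254 - 23292) = (47678 - 7)/(31254 - 23292) = 47671/7962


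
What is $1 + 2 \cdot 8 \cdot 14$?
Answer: $225$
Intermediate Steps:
$1 + 2 \cdot 8 \cdot 14 = 1 + 16 \cdot 14 = 1 + 224 = 225$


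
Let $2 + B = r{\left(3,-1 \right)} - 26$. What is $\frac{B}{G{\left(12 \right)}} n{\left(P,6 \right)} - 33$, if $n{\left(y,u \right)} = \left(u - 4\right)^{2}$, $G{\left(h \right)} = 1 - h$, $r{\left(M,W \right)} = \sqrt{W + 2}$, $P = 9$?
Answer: $- \frac{255}{11} \approx -23.182$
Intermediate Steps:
$r{\left(M,W \right)} = \sqrt{2 + W}$
$B = -27$ ($B = -2 - \left(26 - \sqrt{2 - 1}\right) = -2 - \left(26 - \sqrt{1}\right) = -2 + \left(1 - 26\right) = -2 - 25 = -27$)
$n{\left(y,u \right)} = \left(-4 + u\right)^{2}$
$\frac{B}{G{\left(12 \right)}} n{\left(P,6 \right)} - 33 = - \frac{27}{1 - 12} \left(-4 + 6\right)^{2} - 33 = - \frac{27}{1 - 12} \cdot 2^{2} - 33 = - \frac{27}{-11} \cdot 4 - 33 = \left(-27\right) \left(- \frac{1}{11}\right) 4 - 33 = \frac{27}{11} \cdot 4 - 33 = \frac{108}{11} - 33 = - \frac{255}{11}$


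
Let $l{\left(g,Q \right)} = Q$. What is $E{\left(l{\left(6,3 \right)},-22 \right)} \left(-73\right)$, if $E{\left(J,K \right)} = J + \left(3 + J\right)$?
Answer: $-657$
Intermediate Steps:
$E{\left(J,K \right)} = 3 + 2 J$
$E{\left(l{\left(6,3 \right)},-22 \right)} \left(-73\right) = \left(3 + 2 \cdot 3\right) \left(-73\right) = \left(3 + 6\right) \left(-73\right) = 9 \left(-73\right) = -657$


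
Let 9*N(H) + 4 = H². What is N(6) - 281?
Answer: -2497/9 ≈ -277.44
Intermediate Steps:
N(H) = -4/9 + H²/9
N(6) - 281 = (-4/9 + (⅑)*6²) - 281 = (-4/9 + (⅑)*36) - 281 = (-4/9 + 4) - 281 = 32/9 - 281 = -2497/9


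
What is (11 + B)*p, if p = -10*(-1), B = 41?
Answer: 520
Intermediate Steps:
p = 10
(11 + B)*p = (11 + 41)*10 = 52*10 = 520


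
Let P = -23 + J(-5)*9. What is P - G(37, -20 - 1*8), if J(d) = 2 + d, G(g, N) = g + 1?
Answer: -88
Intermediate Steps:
G(g, N) = 1 + g
P = -50 (P = -23 + (2 - 5)*9 = -23 - 3*9 = -23 - 27 = -50)
P - G(37, -20 - 1*8) = -50 - (1 + 37) = -50 - 1*38 = -50 - 38 = -88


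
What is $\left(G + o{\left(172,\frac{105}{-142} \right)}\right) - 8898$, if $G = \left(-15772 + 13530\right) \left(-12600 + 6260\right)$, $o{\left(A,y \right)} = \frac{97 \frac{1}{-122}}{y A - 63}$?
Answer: $\frac{23401463330699}{1647366} \approx 1.4205 \cdot 10^{7}$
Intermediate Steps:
$o{\left(A,y \right)} = - \frac{97}{122 \left(-63 + A y\right)}$ ($o{\left(A,y \right)} = \frac{97 \left(- \frac{1}{122}\right)}{A y - 63} = - \frac{97}{122 \left(-63 + A y\right)}$)
$G = 14214280$ ($G = \left(-2242\right) \left(-6340\right) = 14214280$)
$\left(G + o{\left(172,\frac{105}{-142} \right)}\right) - 8898 = \left(14214280 - \frac{97}{-7686 + 122 \cdot 172 \frac{105}{-142}}\right) - 8898 = \left(14214280 - \frac{97}{-7686 + 122 \cdot 172 \cdot 105 \left(- \frac{1}{142}\right)}\right) - 8898 = \left(14214280 - \frac{97}{-7686 + 122 \cdot 172 \left(- \frac{105}{142}\right)}\right) - 8898 = \left(14214280 - \frac{97}{-7686 - \frac{1101660}{71}}\right) - 8898 = \left(14214280 - \frac{97}{- \frac{1647366}{71}}\right) - 8898 = \left(14214280 - - \frac{6887}{1647366}\right) - 8898 = \left(14214280 + \frac{6887}{1647366}\right) - 8898 = \frac{23416121593367}{1647366} - 8898 = \frac{23401463330699}{1647366}$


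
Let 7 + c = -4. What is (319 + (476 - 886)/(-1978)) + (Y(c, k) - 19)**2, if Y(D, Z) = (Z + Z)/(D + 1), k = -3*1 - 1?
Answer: 16082309/24725 ≈ 650.45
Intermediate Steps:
c = -11 (c = -7 - 4 = -11)
k = -4 (k = -3 - 1 = -4)
Y(D, Z) = 2*Z/(1 + D) (Y(D, Z) = (2*Z)/(1 + D) = 2*Z/(1 + D))
(319 + (476 - 886)/(-1978)) + (Y(c, k) - 19)**2 = (319 + (476 - 886)/(-1978)) + (2*(-4)/(1 - 11) - 19)**2 = (319 - 410*(-1/1978)) + (2*(-4)/(-10) - 19)**2 = (319 + 205/989) + (2*(-4)*(-1/10) - 19)**2 = 315696/989 + (4/5 - 19)**2 = 315696/989 + (-91/5)**2 = 315696/989 + 8281/25 = 16082309/24725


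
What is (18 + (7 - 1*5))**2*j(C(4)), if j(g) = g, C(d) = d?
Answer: 1600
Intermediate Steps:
(18 + (7 - 1*5))**2*j(C(4)) = (18 + (7 - 1*5))**2*4 = (18 + (7 - 5))**2*4 = (18 + 2)**2*4 = 20**2*4 = 400*4 = 1600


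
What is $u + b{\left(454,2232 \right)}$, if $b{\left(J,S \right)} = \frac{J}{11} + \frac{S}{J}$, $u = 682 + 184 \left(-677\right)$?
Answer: $- \frac{309228008}{2497} \approx -1.2384 \cdot 10^{5}$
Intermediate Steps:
$u = -123886$ ($u = 682 - 124568 = -123886$)
$b{\left(J,S \right)} = \frac{J}{11} + \frac{S}{J}$ ($b{\left(J,S \right)} = J \frac{1}{11} + \frac{S}{J} = \frac{J}{11} + \frac{S}{J}$)
$u + b{\left(454,2232 \right)} = -123886 + \left(\frac{1}{11} \cdot 454 + \frac{2232}{454}\right) = -123886 + \left(\frac{454}{11} + 2232 \cdot \frac{1}{454}\right) = -123886 + \left(\frac{454}{11} + \frac{1116}{227}\right) = -123886 + \frac{115334}{2497} = - \frac{309228008}{2497}$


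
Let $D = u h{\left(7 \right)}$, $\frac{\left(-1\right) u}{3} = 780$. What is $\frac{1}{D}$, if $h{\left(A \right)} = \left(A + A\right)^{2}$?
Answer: $- \frac{1}{458640} \approx -2.1804 \cdot 10^{-6}$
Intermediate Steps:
$u = -2340$ ($u = \left(-3\right) 780 = -2340$)
$h{\left(A \right)} = 4 A^{2}$ ($h{\left(A \right)} = \left(2 A\right)^{2} = 4 A^{2}$)
$D = -458640$ ($D = - 2340 \cdot 4 \cdot 7^{2} = - 2340 \cdot 4 \cdot 49 = \left(-2340\right) 196 = -458640$)
$\frac{1}{D} = \frac{1}{-458640} = - \frac{1}{458640}$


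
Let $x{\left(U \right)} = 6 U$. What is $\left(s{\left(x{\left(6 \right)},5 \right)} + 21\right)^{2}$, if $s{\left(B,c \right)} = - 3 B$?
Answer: $7569$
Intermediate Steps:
$s{\left(B,c \right)} = - 3 B$
$\left(s{\left(x{\left(6 \right)},5 \right)} + 21\right)^{2} = \left(- 3 \cdot 6 \cdot 6 + 21\right)^{2} = \left(\left(-3\right) 36 + 21\right)^{2} = \left(-108 + 21\right)^{2} = \left(-87\right)^{2} = 7569$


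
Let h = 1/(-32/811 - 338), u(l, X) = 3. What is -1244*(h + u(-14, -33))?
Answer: -511059458/137075 ≈ -3728.3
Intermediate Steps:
h = -811/274150 (h = 1/(-32*1/811 - 338) = 1/(-32/811 - 338) = 1/(-274150/811) = -811/274150 ≈ -0.0029582)
-1244*(h + u(-14, -33)) = -1244*(-811/274150 + 3) = -1244*821639/274150 = -511059458/137075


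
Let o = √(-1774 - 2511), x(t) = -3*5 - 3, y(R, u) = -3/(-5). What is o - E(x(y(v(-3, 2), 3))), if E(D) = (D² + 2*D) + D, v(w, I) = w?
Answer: -270 + I*√4285 ≈ -270.0 + 65.46*I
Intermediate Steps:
y(R, u) = ⅗ (y(R, u) = -3*(-⅕) = ⅗)
x(t) = -18 (x(t) = -15 - 3 = -18)
o = I*√4285 (o = √(-4285) = I*√4285 ≈ 65.46*I)
E(D) = D² + 3*D
o - E(x(y(v(-3, 2), 3))) = I*√4285 - (-18)*(3 - 18) = I*√4285 - (-18)*(-15) = I*√4285 - 1*270 = I*√4285 - 270 = -270 + I*√4285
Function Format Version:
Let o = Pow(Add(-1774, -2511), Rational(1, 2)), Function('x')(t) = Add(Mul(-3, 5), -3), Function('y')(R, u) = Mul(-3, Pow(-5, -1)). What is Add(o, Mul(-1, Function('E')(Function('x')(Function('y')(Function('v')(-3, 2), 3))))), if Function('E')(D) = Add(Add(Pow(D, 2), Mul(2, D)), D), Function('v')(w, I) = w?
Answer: Add(-270, Mul(I, Pow(4285, Rational(1, 2)))) ≈ Add(-270.00, Mul(65.460, I))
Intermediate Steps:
Function('y')(R, u) = Rational(3, 5) (Function('y')(R, u) = Mul(-3, Rational(-1, 5)) = Rational(3, 5))
Function('x')(t) = -18 (Function('x')(t) = Add(-15, -3) = -18)
o = Mul(I, Pow(4285, Rational(1, 2))) (o = Pow(-4285, Rational(1, 2)) = Mul(I, Pow(4285, Rational(1, 2))) ≈ Mul(65.460, I))
Function('E')(D) = Add(Pow(D, 2), Mul(3, D))
Add(o, Mul(-1, Function('E')(Function('x')(Function('y')(Function('v')(-3, 2), 3))))) = Add(Mul(I, Pow(4285, Rational(1, 2))), Mul(-1, Mul(-18, Add(3, -18)))) = Add(Mul(I, Pow(4285, Rational(1, 2))), Mul(-1, Mul(-18, -15))) = Add(Mul(I, Pow(4285, Rational(1, 2))), Mul(-1, 270)) = Add(Mul(I, Pow(4285, Rational(1, 2))), -270) = Add(-270, Mul(I, Pow(4285, Rational(1, 2))))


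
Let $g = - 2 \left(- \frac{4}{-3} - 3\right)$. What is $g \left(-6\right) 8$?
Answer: $-160$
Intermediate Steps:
$g = \frac{10}{3}$ ($g = - 2 \left(\left(-4\right) \left(- \frac{1}{3}\right) - 3\right) = - 2 \left(\frac{4}{3} - 3\right) = \left(-2\right) \left(- \frac{5}{3}\right) = \frac{10}{3} \approx 3.3333$)
$g \left(-6\right) 8 = \frac{10}{3} \left(-6\right) 8 = \left(-20\right) 8 = -160$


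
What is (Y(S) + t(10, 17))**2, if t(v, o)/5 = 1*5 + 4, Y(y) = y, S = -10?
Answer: 1225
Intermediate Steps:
t(v, o) = 45 (t(v, o) = 5*(1*5 + 4) = 5*(5 + 4) = 5*9 = 45)
(Y(S) + t(10, 17))**2 = (-10 + 45)**2 = 35**2 = 1225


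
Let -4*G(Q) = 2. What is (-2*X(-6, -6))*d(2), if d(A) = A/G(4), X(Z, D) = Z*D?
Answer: 288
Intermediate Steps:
G(Q) = -1/2 (G(Q) = -1/4*2 = -1/2)
X(Z, D) = D*Z
d(A) = -2*A (d(A) = A/(-1/2) = A*(-2) = -2*A)
(-2*X(-6, -6))*d(2) = (-(-12)*(-6))*(-2*2) = -2*36*(-4) = -72*(-4) = 288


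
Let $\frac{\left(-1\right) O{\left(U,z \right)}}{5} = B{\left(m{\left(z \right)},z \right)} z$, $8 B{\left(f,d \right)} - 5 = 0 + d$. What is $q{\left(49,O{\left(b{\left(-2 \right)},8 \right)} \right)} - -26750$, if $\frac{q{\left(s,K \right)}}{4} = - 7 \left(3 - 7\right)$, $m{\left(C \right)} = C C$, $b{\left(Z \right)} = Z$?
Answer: $26862$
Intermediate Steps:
$m{\left(C \right)} = C^{2}$
$B{\left(f,d \right)} = \frac{5}{8} + \frac{d}{8}$ ($B{\left(f,d \right)} = \frac{5}{8} + \frac{0 + d}{8} = \frac{5}{8} + \frac{d}{8}$)
$O{\left(U,z \right)} = - 5 z \left(\frac{5}{8} + \frac{z}{8}\right)$ ($O{\left(U,z \right)} = - 5 \left(\frac{5}{8} + \frac{z}{8}\right) z = - 5 z \left(\frac{5}{8} + \frac{z}{8}\right)$)
$q{\left(s,K \right)} = 112$ ($q{\left(s,K \right)} = 4 \left(- 7 \left(3 - 7\right)\right) = 4 \left(\left(-7\right) \left(-4\right)\right) = 4 \cdot 28 = 112$)
$q{\left(49,O{\left(b{\left(-2 \right)},8 \right)} \right)} - -26750 = 112 - -26750 = 112 + 26750 = 26862$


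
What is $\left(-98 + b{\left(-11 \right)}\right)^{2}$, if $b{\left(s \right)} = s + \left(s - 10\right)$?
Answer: $16900$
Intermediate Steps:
$b{\left(s \right)} = -10 + 2 s$ ($b{\left(s \right)} = s + \left(-10 + s\right) = -10 + 2 s$)
$\left(-98 + b{\left(-11 \right)}\right)^{2} = \left(-98 + \left(-10 + 2 \left(-11\right)\right)\right)^{2} = \left(-98 - 32\right)^{2} = \left(-130\right)^{2} = 16900$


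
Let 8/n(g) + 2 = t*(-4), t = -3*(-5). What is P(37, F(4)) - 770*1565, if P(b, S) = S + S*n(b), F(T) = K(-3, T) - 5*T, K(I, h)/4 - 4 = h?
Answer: -37356226/31 ≈ -1.2050e+6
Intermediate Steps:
K(I, h) = 16 + 4*h
t = 15
n(g) = -4/31 (n(g) = 8/(-2 + 15*(-4)) = 8/(-2 - 60) = 8/(-62) = 8*(-1/62) = -4/31)
F(T) = 16 - T (F(T) = (16 + 4*T) - 5*T = 16 - T)
P(b, S) = 27*S/31 (P(b, S) = S + S*(-4/31) = S - 4*S/31 = 27*S/31)
P(37, F(4)) - 770*1565 = 27*(16 - 1*4)/31 - 770*1565 = 27*(16 - 4)/31 - 1205050 = (27/31)*12 - 1205050 = 324/31 - 1205050 = -37356226/31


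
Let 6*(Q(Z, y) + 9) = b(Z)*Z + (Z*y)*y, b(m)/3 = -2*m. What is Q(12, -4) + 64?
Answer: -57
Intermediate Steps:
b(m) = -6*m (b(m) = 3*(-2*m) = -6*m)
Q(Z, y) = -9 - Z² + Z*y²/6 (Q(Z, y) = -9 + ((-6*Z)*Z + (Z*y)*y)/6 = -9 + (-6*Z² + Z*y²)/6 = -9 + (-Z² + Z*y²/6) = -9 - Z² + Z*y²/6)
Q(12, -4) + 64 = (-9 - 1*12² + (⅙)*12*(-4)²) + 64 = (-9 - 1*144 + (⅙)*12*16) + 64 = (-9 - 144 + 32) + 64 = -121 + 64 = -57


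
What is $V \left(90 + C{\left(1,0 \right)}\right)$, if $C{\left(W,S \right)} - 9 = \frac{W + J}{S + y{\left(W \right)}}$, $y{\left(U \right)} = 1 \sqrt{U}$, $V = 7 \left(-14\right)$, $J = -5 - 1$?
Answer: $-9212$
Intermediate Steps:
$J = -6$
$V = -98$
$y{\left(U \right)} = \sqrt{U}$
$C{\left(W,S \right)} = 9 + \frac{-6 + W}{S + \sqrt{W}}$ ($C{\left(W,S \right)} = 9 + \frac{W - 6}{S + \sqrt{W}} = 9 + \frac{-6 + W}{S + \sqrt{W}}$)
$V \left(90 + C{\left(1,0 \right)}\right) = - 98 \left(90 + \frac{-6 + 1 + 9 \cdot 0 + 9 \sqrt{1}}{0 + \sqrt{1}}\right) = - 98 \left(90 + \frac{-6 + 1 + 0 + 9 \cdot 1}{0 + 1}\right) = - 98 \left(90 + \frac{-6 + 1 + 0 + 9}{1}\right) = - 98 \left(90 + 1 \cdot 4\right) = - 98 \left(90 + 4\right) = \left(-98\right) 94 = -9212$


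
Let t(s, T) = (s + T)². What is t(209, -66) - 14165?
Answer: 6284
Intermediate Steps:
t(s, T) = (T + s)²
t(209, -66) - 14165 = (-66 + 209)² - 14165 = 143² - 14165 = 20449 - 14165 = 6284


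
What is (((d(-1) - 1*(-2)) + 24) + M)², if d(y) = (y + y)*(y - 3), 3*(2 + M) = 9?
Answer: 1225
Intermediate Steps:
M = 1 (M = -2 + (⅓)*9 = -2 + 3 = 1)
d(y) = 2*y*(-3 + y) (d(y) = (2*y)*(-3 + y) = 2*y*(-3 + y))
(((d(-1) - 1*(-2)) + 24) + M)² = (((2*(-1)*(-3 - 1) - 1*(-2)) + 24) + 1)² = (((2*(-1)*(-4) + 2) + 24) + 1)² = (((8 + 2) + 24) + 1)² = ((10 + 24) + 1)² = (34 + 1)² = 35² = 1225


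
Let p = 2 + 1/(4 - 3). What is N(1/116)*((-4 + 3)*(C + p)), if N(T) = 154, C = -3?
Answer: 0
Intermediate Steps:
p = 3 (p = 2 + 1/1 = 2 + 1 = 3)
N(1/116)*((-4 + 3)*(C + p)) = 154*((-4 + 3)*(-3 + 3)) = 154*(-1*0) = 154*0 = 0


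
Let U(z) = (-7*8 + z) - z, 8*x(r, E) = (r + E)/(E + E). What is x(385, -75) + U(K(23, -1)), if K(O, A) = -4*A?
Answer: -6751/120 ≈ -56.258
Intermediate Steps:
x(r, E) = (E + r)/(16*E) (x(r, E) = ((r + E)/(E + E))/8 = ((E + r)/((2*E)))/8 = ((E + r)*(1/(2*E)))/8 = ((E + r)/(2*E))/8 = (E + r)/(16*E))
U(z) = -56 (U(z) = (-56 + z) - z = -56)
x(385, -75) + U(K(23, -1)) = (1/16)*(-75 + 385)/(-75) - 56 = (1/16)*(-1/75)*310 - 56 = -31/120 - 56 = -6751/120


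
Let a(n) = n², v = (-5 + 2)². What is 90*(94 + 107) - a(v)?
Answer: 18009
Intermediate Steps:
v = 9 (v = (-3)² = 9)
90*(94 + 107) - a(v) = 90*(94 + 107) - 1*9² = 90*201 - 1*81 = 18090 - 81 = 18009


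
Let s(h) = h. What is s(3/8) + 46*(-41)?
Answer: -15085/8 ≈ -1885.6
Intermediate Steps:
s(3/8) + 46*(-41) = 3/8 + 46*(-41) = 3*(⅛) - 1886 = 3/8 - 1886 = -15085/8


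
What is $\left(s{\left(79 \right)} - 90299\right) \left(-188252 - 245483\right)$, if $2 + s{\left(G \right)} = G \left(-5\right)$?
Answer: $39338029560$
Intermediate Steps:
$s{\left(G \right)} = -2 - 5 G$ ($s{\left(G \right)} = -2 + G \left(-5\right) = -2 - 5 G$)
$\left(s{\left(79 \right)} - 90299\right) \left(-188252 - 245483\right) = \left(\left(-2 - 395\right) - 90299\right) \left(-188252 - 245483\right) = \left(\left(-2 - 395\right) - 90299\right) \left(-433735\right) = \left(-397 - 90299\right) \left(-433735\right) = \left(-90696\right) \left(-433735\right) = 39338029560$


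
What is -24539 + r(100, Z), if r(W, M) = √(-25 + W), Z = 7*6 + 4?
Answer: -24539 + 5*√3 ≈ -24530.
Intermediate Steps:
Z = 46 (Z = 42 + 4 = 46)
-24539 + r(100, Z) = -24539 + √(-25 + 100) = -24539 + √75 = -24539 + 5*√3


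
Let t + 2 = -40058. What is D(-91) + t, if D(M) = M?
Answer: -40151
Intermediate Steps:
t = -40060 (t = -2 - 40058 = -40060)
D(-91) + t = -91 - 40060 = -40151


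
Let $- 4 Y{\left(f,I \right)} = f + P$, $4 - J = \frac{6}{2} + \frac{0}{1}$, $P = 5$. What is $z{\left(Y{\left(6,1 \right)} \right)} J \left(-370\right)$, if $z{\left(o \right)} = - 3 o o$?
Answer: $\frac{67155}{8} \approx 8394.4$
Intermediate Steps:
$J = 1$ ($J = 4 - \left(\frac{6}{2} + \frac{0}{1}\right) = 4 - \left(6 \cdot \frac{1}{2} + 0 \cdot 1\right) = 4 - \left(3 + 0\right) = 4 - 3 = 1$)
$Y{\left(f,I \right)} = - \frac{5}{4} - \frac{f}{4}$ ($Y{\left(f,I \right)} = - \frac{f + 5}{4} = - \frac{5 + f}{4} = - \frac{5}{4} - \frac{f}{4}$)
$z{\left(o \right)} = - 3 o^{2}$
$z{\left(Y{\left(6,1 \right)} \right)} J \left(-370\right) = - 3 \left(- \frac{5}{4} - \frac{3}{2}\right)^{2} \cdot 1 \left(-370\right) = - 3 \left(- \frac{11}{4}\right)^{2} \cdot 1 \left(-370\right) = \left(-3\right) \frac{121}{16} \cdot 1 \left(-370\right) = \left(- \frac{363}{16}\right) 1 \left(-370\right) = \left(- \frac{363}{16}\right) \left(-370\right) = \frac{67155}{8}$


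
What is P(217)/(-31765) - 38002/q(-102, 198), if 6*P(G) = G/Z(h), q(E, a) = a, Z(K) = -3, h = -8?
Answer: -1207131143/6289470 ≈ -191.93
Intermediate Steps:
P(G) = -G/18 (P(G) = (G/(-3))/6 = (G*(-⅓))/6 = (-G/3)/6 = -G/18)
P(217)/(-31765) - 38002/q(-102, 198) = -1/18*217/(-31765) - 38002/198 = -217/18*(-1/31765) - 38002*1/198 = 217/571770 - 19001/99 = -1207131143/6289470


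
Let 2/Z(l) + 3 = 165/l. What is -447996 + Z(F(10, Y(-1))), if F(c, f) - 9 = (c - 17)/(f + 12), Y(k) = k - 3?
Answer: -100799074/225 ≈ -4.4800e+5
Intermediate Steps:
Y(k) = -3 + k
F(c, f) = 9 + (-17 + c)/(12 + f) (F(c, f) = 9 + (c - 17)/(f + 12) = 9 + (-17 + c)/(12 + f))
Z(l) = 2/(-3 + 165/l)
-447996 + Z(F(10, Y(-1))) = -447996 - 2*(91 + 10 + 9*(-3 - 1))/(12 + (-3 - 1))/(-165 + 3*((91 + 10 + 9*(-3 - 1))/(12 + (-3 - 1)))) = -447996 - 2*(91 + 10 + 9*(-4))/(12 - 4)/(-165 + 3*((91 + 10 + 9*(-4))/(12 - 4))) = -447996 - 2*(91 + 10 - 36)/8/(-165 + 3*((91 + 10 - 36)/8)) = -447996 - 2*(⅛)*65/(-165 + 3*((⅛)*65)) = -447996 - 2*65/8/(-165 + 3*(65/8)) = -447996 - 2*65/8/(-165 + 195/8) = -447996 - 2*65/8/(-1125/8) = -447996 - 2*65/8*(-8/1125) = -447996 + 26/225 = -100799074/225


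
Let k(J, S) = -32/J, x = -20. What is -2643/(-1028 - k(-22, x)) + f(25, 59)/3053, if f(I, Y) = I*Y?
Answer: 105462769/34572172 ≈ 3.0505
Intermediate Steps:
-2643/(-1028 - k(-22, x)) + f(25, 59)/3053 = -2643/(-1028 - (-32)/(-22)) + (25*59)/3053 = -2643/(-1028 - (-32)*(-1)/22) + 1475*(1/3053) = -2643/(-1028 - 1*16/11) + 1475/3053 = -2643/(-1028 - 16/11) + 1475/3053 = -2643/(-11324/11) + 1475/3053 = -2643*(-11/11324) + 1475/3053 = 29073/11324 + 1475/3053 = 105462769/34572172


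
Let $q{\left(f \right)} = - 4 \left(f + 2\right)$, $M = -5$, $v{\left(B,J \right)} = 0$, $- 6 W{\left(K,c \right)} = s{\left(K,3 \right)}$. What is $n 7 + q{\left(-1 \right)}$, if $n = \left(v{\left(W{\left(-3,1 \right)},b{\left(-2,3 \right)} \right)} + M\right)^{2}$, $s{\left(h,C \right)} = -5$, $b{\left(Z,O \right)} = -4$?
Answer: $171$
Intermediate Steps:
$W{\left(K,c \right)} = \frac{5}{6}$ ($W{\left(K,c \right)} = \left(- \frac{1}{6}\right) \left(-5\right) = \frac{5}{6}$)
$q{\left(f \right)} = -8 - 4 f$ ($q{\left(f \right)} = - 4 \left(2 + f\right) = - (8 + 4 f) = -8 - 4 f$)
$n = 25$ ($n = \left(0 - 5\right)^{2} = \left(-5\right)^{2} = 25$)
$n 7 + q{\left(-1 \right)} = 25 \cdot 7 - 4 = 175 + \left(-8 + 4\right) = 175 - 4 = 171$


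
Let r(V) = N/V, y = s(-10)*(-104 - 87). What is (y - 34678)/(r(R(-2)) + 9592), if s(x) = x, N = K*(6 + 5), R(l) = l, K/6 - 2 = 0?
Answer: -16384/4763 ≈ -3.4398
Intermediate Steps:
K = 12 (K = 12 + 6*0 = 12 + 0 = 12)
N = 132 (N = 12*(6 + 5) = 12*11 = 132)
y = 1910 (y = -10*(-104 - 87) = -10*(-191) = 1910)
r(V) = 132/V
(y - 34678)/(r(R(-2)) + 9592) = (1910 - 34678)/(132/(-2) + 9592) = -32768/(132*(-½) + 9592) = -32768/(-66 + 9592) = -32768/9526 = -32768*1/9526 = -16384/4763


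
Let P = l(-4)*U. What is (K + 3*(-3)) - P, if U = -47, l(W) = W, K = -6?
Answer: -203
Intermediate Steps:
P = 188 (P = -4*(-47) = 188)
(K + 3*(-3)) - P = (-6 + 3*(-3)) - 1*188 = (-6 - 9) - 188 = -15 - 188 = -203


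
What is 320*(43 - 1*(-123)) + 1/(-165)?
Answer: 8764799/165 ≈ 53120.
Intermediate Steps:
320*(43 - 1*(-123)) + 1/(-165) = 320*(43 + 123) - 1/165 = 320*166 - 1/165 = 53120 - 1/165 = 8764799/165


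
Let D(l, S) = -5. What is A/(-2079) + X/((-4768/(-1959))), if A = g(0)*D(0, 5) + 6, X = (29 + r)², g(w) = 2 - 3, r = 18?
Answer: 817879691/901152 ≈ 907.59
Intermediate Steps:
g(w) = -1
X = 2209 (X = (29 + 18)² = 47² = 2209)
A = 11 (A = -1*(-5) + 6 = 5 + 6 = 11)
A/(-2079) + X/((-4768/(-1959))) = 11/(-2079) + 2209/((-4768/(-1959))) = 11*(-1/2079) + 2209/((-4768*(-1/1959))) = -1/189 + 2209/(4768/1959) = -1/189 + 2209*(1959/4768) = -1/189 + 4327431/4768 = 817879691/901152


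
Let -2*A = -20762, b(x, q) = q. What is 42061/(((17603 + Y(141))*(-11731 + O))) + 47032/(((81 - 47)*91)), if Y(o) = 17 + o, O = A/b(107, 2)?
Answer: 5463380733022/359417048627 ≈ 15.201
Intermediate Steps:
A = 10381 (A = -½*(-20762) = 10381)
O = 10381/2 ≈ 5190.5
42061/(((17603 + Y(141))*(-11731 + O))) + 47032/(((81 - 47)*91)) = 42061/(((17603 + (17 + 141))*(-11731 + 10381/2))) + 47032/(((81 - 47)*91)) = 42061/(((17603 + 158)*(-13081/2))) + 47032/((34*91)) = 42061/((17761*(-13081/2))) + 47032/3094 = 42061/(-232331641/2) + 47032*(1/3094) = 42061*(-2/232331641) + 23516/1547 = -84122/232331641 + 23516/1547 = 5463380733022/359417048627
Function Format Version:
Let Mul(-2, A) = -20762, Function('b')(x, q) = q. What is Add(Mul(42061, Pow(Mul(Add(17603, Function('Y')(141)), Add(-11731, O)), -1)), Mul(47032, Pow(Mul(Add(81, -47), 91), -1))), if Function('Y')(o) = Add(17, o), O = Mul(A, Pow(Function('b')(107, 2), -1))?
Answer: Rational(5463380733022, 359417048627) ≈ 15.201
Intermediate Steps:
A = 10381 (A = Mul(Rational(-1, 2), -20762) = 10381)
O = Rational(10381, 2) (O = Mul(10381, Pow(2, -1)) = Mul(10381, Rational(1, 2)) = Rational(10381, 2) ≈ 5190.5)
Add(Mul(42061, Pow(Mul(Add(17603, Function('Y')(141)), Add(-11731, O)), -1)), Mul(47032, Pow(Mul(Add(81, -47), 91), -1))) = Add(Mul(42061, Pow(Mul(Add(17603, Add(17, 141)), Add(-11731, Rational(10381, 2))), -1)), Mul(47032, Pow(Mul(Add(81, -47), 91), -1))) = Add(Mul(42061, Pow(Mul(Add(17603, 158), Rational(-13081, 2)), -1)), Mul(47032, Pow(Mul(34, 91), -1))) = Add(Mul(42061, Pow(Mul(17761, Rational(-13081, 2)), -1)), Mul(47032, Pow(3094, -1))) = Add(Mul(42061, Pow(Rational(-232331641, 2), -1)), Mul(47032, Rational(1, 3094))) = Add(Mul(42061, Rational(-2, 232331641)), Rational(23516, 1547)) = Add(Rational(-84122, 232331641), Rational(23516, 1547)) = Rational(5463380733022, 359417048627)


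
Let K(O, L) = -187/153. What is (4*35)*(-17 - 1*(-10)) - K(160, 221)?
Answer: -8809/9 ≈ -978.78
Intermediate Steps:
K(O, L) = -11/9 (K(O, L) = -187*1/153 = -11/9)
(4*35)*(-17 - 1*(-10)) - K(160, 221) = (4*35)*(-17 - 1*(-10)) - 1*(-11/9) = 140*(-17 + 10) + 11/9 = 140*(-7) + 11/9 = -980 + 11/9 = -8809/9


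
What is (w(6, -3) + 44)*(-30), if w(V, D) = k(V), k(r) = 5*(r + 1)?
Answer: -2370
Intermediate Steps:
k(r) = 5 + 5*r (k(r) = 5*(1 + r) = 5 + 5*r)
w(V, D) = 5 + 5*V
(w(6, -3) + 44)*(-30) = ((5 + 5*6) + 44)*(-30) = ((5 + 30) + 44)*(-30) = (35 + 44)*(-30) = 79*(-30) = -2370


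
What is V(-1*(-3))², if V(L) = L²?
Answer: 81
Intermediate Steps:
V(-1*(-3))² = ((-1*(-3))²)² = (3²)² = 9² = 81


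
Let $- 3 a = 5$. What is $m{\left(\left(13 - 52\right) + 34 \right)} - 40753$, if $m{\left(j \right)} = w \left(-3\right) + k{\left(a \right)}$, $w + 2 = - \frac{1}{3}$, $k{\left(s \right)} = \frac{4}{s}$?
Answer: $- \frac{203742}{5} \approx -40748.0$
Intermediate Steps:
$a = - \frac{5}{3}$ ($a = \left(- \frac{1}{3}\right) 5 = - \frac{5}{3} \approx -1.6667$)
$w = - \frac{7}{3}$ ($w = -2 - \frac{1}{3} = - \frac{7}{3} \approx -2.3333$)
$m{\left(j \right)} = \frac{23}{5}$ ($m{\left(j \right)} = \left(- \frac{7}{3}\right) \left(-3\right) + \frac{4}{- \frac{5}{3}} = 7 + 4 \left(- \frac{3}{5}\right) = 7 - \frac{12}{5} = \frac{23}{5}$)
$m{\left(\left(13 - 52\right) + 34 \right)} - 40753 = \frac{23}{5} - 40753 = - \frac{203742}{5}$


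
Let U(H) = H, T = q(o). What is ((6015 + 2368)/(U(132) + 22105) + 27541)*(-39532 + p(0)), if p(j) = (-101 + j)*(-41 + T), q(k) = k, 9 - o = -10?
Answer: -22850046856000/22237 ≈ -1.0276e+9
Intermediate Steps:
o = 19 (o = 9 - 1*(-10) = 9 + 10 = 19)
T = 19
p(j) = 2222 - 22*j (p(j) = (-101 + j)*(-41 + 19) = (-101 + j)*(-22) = 2222 - 22*j)
((6015 + 2368)/(U(132) + 22105) + 27541)*(-39532 + p(0)) = ((6015 + 2368)/(132 + 22105) + 27541)*(-39532 + (2222 - 22*0)) = (8383/22237 + 27541)*(-39532 + (2222 + 0)) = (8383*(1/22237) + 27541)*(-39532 + 2222) = (8383/22237 + 27541)*(-37310) = (612437600/22237)*(-37310) = -22850046856000/22237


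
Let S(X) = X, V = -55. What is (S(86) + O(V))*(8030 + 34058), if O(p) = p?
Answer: 1304728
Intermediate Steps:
(S(86) + O(V))*(8030 + 34058) = (86 - 55)*(8030 + 34058) = 31*42088 = 1304728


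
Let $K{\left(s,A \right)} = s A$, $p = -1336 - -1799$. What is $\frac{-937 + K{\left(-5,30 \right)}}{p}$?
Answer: $- \frac{1087}{463} \approx -2.3477$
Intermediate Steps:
$p = 463$ ($p = -1336 + 1799 = 463$)
$K{\left(s,A \right)} = A s$
$\frac{-937 + K{\left(-5,30 \right)}}{p} = \frac{-937 + 30 \left(-5\right)}{463} = \left(-937 - 150\right) \frac{1}{463} = \left(-1087\right) \frac{1}{463} = - \frac{1087}{463}$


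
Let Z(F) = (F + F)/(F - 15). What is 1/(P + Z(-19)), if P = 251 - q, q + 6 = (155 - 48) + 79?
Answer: 17/1226 ≈ 0.013866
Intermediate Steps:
q = 180 (q = -6 + ((155 - 48) + 79) = -6 + (107 + 79) = -6 + 186 = 180)
Z(F) = 2*F/(-15 + F) (Z(F) = (2*F)/(-15 + F) = 2*F/(-15 + F))
P = 71 (P = 251 - 1*180 = 251 - 180 = 71)
1/(P + Z(-19)) = 1/(71 + 2*(-19)/(-15 - 19)) = 1/(71 + 2*(-19)/(-34)) = 1/(71 + 2*(-19)*(-1/34)) = 1/(71 + 19/17) = 1/(1226/17) = 17/1226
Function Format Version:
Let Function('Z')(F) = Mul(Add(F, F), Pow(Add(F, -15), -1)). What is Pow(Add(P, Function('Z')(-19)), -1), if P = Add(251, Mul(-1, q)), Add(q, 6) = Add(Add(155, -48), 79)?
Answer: Rational(17, 1226) ≈ 0.013866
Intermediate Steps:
q = 180 (q = Add(-6, Add(Add(155, -48), 79)) = Add(-6, Add(107, 79)) = Add(-6, 186) = 180)
Function('Z')(F) = Mul(2, F, Pow(Add(-15, F), -1)) (Function('Z')(F) = Mul(Mul(2, F), Pow(Add(-15, F), -1)) = Mul(2, F, Pow(Add(-15, F), -1)))
P = 71 (P = Add(251, Mul(-1, 180)) = Add(251, -180) = 71)
Pow(Add(P, Function('Z')(-19)), -1) = Pow(Add(71, Mul(2, -19, Pow(Add(-15, -19), -1))), -1) = Pow(Add(71, Mul(2, -19, Pow(-34, -1))), -1) = Pow(Add(71, Mul(2, -19, Rational(-1, 34))), -1) = Pow(Add(71, Rational(19, 17)), -1) = Pow(Rational(1226, 17), -1) = Rational(17, 1226)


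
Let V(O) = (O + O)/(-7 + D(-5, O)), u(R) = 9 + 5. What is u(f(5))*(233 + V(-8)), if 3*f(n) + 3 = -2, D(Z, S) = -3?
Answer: 16422/5 ≈ 3284.4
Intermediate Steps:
f(n) = -5/3 (f(n) = -1 + (⅓)*(-2) = -1 - ⅔ = -5/3)
u(R) = 14
V(O) = -O/5 (V(O) = (O + O)/(-7 - 3) = (2*O)/(-10) = (2*O)*(-⅒) = -O/5)
u(f(5))*(233 + V(-8)) = 14*(233 - ⅕*(-8)) = 14*(233 + 8/5) = 14*(1173/5) = 16422/5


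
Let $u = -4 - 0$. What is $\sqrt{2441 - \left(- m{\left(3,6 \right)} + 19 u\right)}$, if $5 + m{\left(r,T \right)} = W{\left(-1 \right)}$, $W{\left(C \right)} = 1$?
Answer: $\sqrt{2513} \approx 50.13$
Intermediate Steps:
$m{\left(r,T \right)} = -4$ ($m{\left(r,T \right)} = -5 + 1 = -4$)
$u = -4$ ($u = -4 + 0 = -4$)
$\sqrt{2441 - \left(- m{\left(3,6 \right)} + 19 u\right)} = \sqrt{2441 - -72} = \sqrt{2441 + \left(76 - 4\right)} = \sqrt{2441 + 72} = \sqrt{2513}$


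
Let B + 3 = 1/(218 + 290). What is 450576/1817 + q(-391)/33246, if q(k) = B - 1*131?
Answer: 7609639960561/30687254856 ≈ 247.97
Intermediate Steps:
B = -1523/508 (B = -3 + 1/(218 + 290) = -3 + 1/508 = -1523/508 ≈ -2.9980)
q(k) = -68071/508 (q(k) = -1523/508 - 1*131 = -1523/508 - 131 = -68071/508)
450576/1817 + q(-391)/33246 = 450576/1817 - 68071/508/33246 = 450576*(1/1817) - 68071/508*1/33246 = 450576/1817 - 68071/16888968 = 7609639960561/30687254856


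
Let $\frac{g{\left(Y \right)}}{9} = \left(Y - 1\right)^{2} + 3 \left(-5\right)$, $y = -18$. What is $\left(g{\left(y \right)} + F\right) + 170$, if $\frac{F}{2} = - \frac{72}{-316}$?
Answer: $\frac{259472}{79} \approx 3284.5$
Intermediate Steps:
$F = \frac{36}{79}$ ($F = 2 \left(- \frac{72}{-316}\right) = 2 \left(\left(-72\right) \left(- \frac{1}{316}\right)\right) = 2 \cdot \frac{18}{79} = \frac{36}{79} \approx 0.4557$)
$g{\left(Y \right)} = -135 + 9 \left(-1 + Y\right)^{2}$ ($g{\left(Y \right)} = 9 \left(\left(Y - 1\right)^{2} + 3 \left(-5\right)\right) = 9 \left(\left(-1 + Y\right)^{2} - 15\right) = 9 \left(-15 + \left(-1 + Y\right)^{2}\right) = -135 + 9 \left(-1 + Y\right)^{2}$)
$\left(g{\left(y \right)} + F\right) + 170 = \left(\left(-135 + 9 \left(-1 - 18\right)^{2}\right) + \frac{36}{79}\right) + 170 = \left(\left(-135 + 9 \left(-19\right)^{2}\right) + \frac{36}{79}\right) + 170 = \left(\left(-135 + 9 \cdot 361\right) + \frac{36}{79}\right) + 170 = \left(\left(-135 + 3249\right) + \frac{36}{79}\right) + 170 = \left(3114 + \frac{36}{79}\right) + 170 = \frac{246042}{79} + 170 = \frac{259472}{79}$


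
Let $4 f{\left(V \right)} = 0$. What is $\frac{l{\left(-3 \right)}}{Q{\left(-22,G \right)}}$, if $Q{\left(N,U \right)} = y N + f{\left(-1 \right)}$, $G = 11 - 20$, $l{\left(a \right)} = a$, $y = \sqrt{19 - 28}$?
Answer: $- \frac{i}{22} \approx - 0.045455 i$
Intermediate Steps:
$y = 3 i$ ($y = \sqrt{-9} = 3 i \approx 3.0 i$)
$f{\left(V \right)} = 0$ ($f{\left(V \right)} = \frac{1}{4} \cdot 0 = 0$)
$G = -9$
$Q{\left(N,U \right)} = 3 i N$ ($Q{\left(N,U \right)} = 3 i N + 0 = 3 i N$)
$\frac{l{\left(-3 \right)}}{Q{\left(-22,G \right)}} = - \frac{3}{3 i \left(-22\right)} = - \frac{3}{\left(-66\right) i} = - 3 \frac{i}{66} = - \frac{i}{22}$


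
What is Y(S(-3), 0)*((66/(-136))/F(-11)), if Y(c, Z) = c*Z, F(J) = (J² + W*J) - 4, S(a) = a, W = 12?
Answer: 0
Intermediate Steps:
F(J) = -4 + J² + 12*J (F(J) = (J² + 12*J) - 4 = -4 + J² + 12*J)
Y(c, Z) = Z*c
Y(S(-3), 0)*((66/(-136))/F(-11)) = (0*(-3))*((66/(-136))/(-4 + (-11)² + 12*(-11))) = 0*((66*(-1/136))/(-4 + 121 - 132)) = 0*(-33/68/(-15)) = 0*(-33/68*(-1/15)) = 0*(11/340) = 0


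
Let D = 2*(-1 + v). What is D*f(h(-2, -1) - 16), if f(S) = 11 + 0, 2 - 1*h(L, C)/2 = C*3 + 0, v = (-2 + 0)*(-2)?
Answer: 66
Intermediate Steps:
v = 4 (v = -2*(-2) = 4)
h(L, C) = 4 - 6*C (h(L, C) = 4 - 2*(C*3 + 0) = 4 - 2*(3*C + 0) = 4 - 6*C)
f(S) = 11
D = 6 (D = 2*(-1 + 4) = 2*3 = 6)
D*f(h(-2, -1) - 16) = 6*11 = 66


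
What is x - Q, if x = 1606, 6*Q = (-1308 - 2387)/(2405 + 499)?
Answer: 27986639/17424 ≈ 1606.2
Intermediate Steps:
Q = -3695/17424 (Q = ((-1308 - 2387)/(2405 + 499))/6 = (-3695/2904)/6 = (-3695*1/2904)/6 = (1/6)*(-3695/2904) = -3695/17424 ≈ -0.21206)
x - Q = 1606 - 1*(-3695/17424) = 1606 + 3695/17424 = 27986639/17424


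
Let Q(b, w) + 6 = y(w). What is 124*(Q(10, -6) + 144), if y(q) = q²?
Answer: 21576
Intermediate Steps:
Q(b, w) = -6 + w²
124*(Q(10, -6) + 144) = 124*((-6 + (-6)²) + 144) = 124*((-6 + 36) + 144) = 124*(30 + 144) = 124*174 = 21576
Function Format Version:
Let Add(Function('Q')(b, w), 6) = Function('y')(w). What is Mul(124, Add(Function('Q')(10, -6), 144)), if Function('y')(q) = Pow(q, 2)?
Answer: 21576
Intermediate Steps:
Function('Q')(b, w) = Add(-6, Pow(w, 2))
Mul(124, Add(Function('Q')(10, -6), 144)) = Mul(124, Add(Add(-6, Pow(-6, 2)), 144)) = Mul(124, Add(Add(-6, 36), 144)) = Mul(124, Add(30, 144)) = Mul(124, 174) = 21576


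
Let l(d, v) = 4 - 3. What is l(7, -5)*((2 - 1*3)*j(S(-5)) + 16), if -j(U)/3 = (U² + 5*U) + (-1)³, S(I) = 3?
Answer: 85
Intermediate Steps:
l(d, v) = 1
j(U) = 3 - 15*U - 3*U² (j(U) = -3*((U² + 5*U) + (-1)³) = -3*((U² + 5*U) - 1) = -3*(-1 + U² + 5*U) = 3 - 15*U - 3*U²)
l(7, -5)*((2 - 1*3)*j(S(-5)) + 16) = 1*((2 - 1*3)*(3 - 15*3 - 3*3²) + 16) = 1*((2 - 3)*(3 - 45 - 3*9) + 16) = 1*(-(3 - 45 - 27) + 16) = 1*(-1*(-69) + 16) = 1*(69 + 16) = 1*85 = 85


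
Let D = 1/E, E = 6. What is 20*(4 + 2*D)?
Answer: 260/3 ≈ 86.667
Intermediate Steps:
D = ⅙ (D = 1/6 = ⅙ ≈ 0.16667)
20*(4 + 2*D) = 20*(4 + 2*(⅙)) = 20*(4 + ⅓) = 20*(13/3) = 260/3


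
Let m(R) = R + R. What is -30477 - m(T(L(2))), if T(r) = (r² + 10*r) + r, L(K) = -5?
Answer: -30417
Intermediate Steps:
T(r) = r² + 11*r
m(R) = 2*R
-30477 - m(T(L(2))) = -30477 - 2*(-5*(11 - 5)) = -30477 - 2*(-5*6) = -30477 - 2*(-30) = -30477 - 1*(-60) = -30477 + 60 = -30417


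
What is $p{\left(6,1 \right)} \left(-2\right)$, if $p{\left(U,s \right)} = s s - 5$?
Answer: $8$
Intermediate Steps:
$p{\left(U,s \right)} = -5 + s^{2}$ ($p{\left(U,s \right)} = s^{2} - 5 = -5 + s^{2}$)
$p{\left(6,1 \right)} \left(-2\right) = \left(-5 + 1^{2}\right) \left(-2\right) = \left(-5 + 1\right) \left(-2\right) = \left(-4\right) \left(-2\right) = 8$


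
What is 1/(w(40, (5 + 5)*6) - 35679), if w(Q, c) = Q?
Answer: -1/35639 ≈ -2.8059e-5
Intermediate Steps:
1/(w(40, (5 + 5)*6) - 35679) = 1/(40 - 35679) = 1/(-35639) = -1/35639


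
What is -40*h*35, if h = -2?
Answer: 2800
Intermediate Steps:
-40*h*35 = -40*(-2)*35 = 80*35 = 2800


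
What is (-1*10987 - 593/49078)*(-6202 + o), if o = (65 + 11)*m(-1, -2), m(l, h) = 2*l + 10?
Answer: 1508199959463/24539 ≈ 6.1461e+7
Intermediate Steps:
m(l, h) = 10 + 2*l
o = 608 (o = (65 + 11)*(10 + 2*(-1)) = 76*(10 - 2) = 76*8 = 608)
(-1*10987 - 593/49078)*(-6202 + o) = (-1*10987 - 593/49078)*(-6202 + 608) = (-10987 - 593*1/49078)*(-5594) = (-10987 - 593/49078)*(-5594) = -539220579/49078*(-5594) = 1508199959463/24539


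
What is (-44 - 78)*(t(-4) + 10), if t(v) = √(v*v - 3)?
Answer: -1220 - 122*√13 ≈ -1659.9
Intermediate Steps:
t(v) = √(-3 + v²) (t(v) = √(v² - 3) = √(-3 + v²))
(-44 - 78)*(t(-4) + 10) = (-44 - 78)*(√(-3 + (-4)²) + 10) = -122*(√(-3 + 16) + 10) = -122*(√13 + 10) = -122*(10 + √13) = -1220 - 122*√13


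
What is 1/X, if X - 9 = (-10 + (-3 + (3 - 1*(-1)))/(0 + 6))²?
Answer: 36/3805 ≈ 0.0094612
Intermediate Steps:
X = 3805/36 (X = 9 + (-10 + (-3 + (3 - 1*(-1)))/(0 + 6))² = 9 + (-10 + (-3 + (3 + 1))/6)² = 9 + (-10 + (-3 + 4)*(⅙))² = 9 + (-10 + 1*(⅙))² = 9 + (-10 + ⅙)² = 9 + (-59/6)² = 9 + 3481/36 = 3805/36 ≈ 105.69)
1/X = 1/(3805/36) = 36/3805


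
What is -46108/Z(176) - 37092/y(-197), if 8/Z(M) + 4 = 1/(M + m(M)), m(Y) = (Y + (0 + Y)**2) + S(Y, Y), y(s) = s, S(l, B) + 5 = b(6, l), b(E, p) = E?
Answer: 286891793521/12343626 ≈ 23242.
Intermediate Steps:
S(l, B) = 1 (S(l, B) = -5 + 6 = 1)
m(Y) = 1 + Y + Y**2 (m(Y) = (Y + (0 + Y)**2) + 1 = (Y + Y**2) + 1 = 1 + Y + Y**2)
Z(M) = 8/(-4 + 1/(1 + M**2 + 2*M)) (Z(M) = 8/(-4 + 1/(M + (1 + M + M**2))) = 8/(-4 + 1/(1 + M**2 + 2*M)))
-46108/Z(176) - 37092/y(-197) = -46108*(3 + 4*176**2 + 8*176)/(8*(-1 - 1*176**2 - 2*176)) - 37092/(-197) = -46108*(3 + 4*30976 + 1408)/(8*(-1 - 1*30976 - 352)) - 37092*(-1/197) = -46108*(3 + 123904 + 1408)/(8*(-1 - 30976 - 352)) + 37092/197 = -46108/(8*(-31329)/125315) + 37092/197 = -46108/(8*(1/125315)*(-31329)) + 37092/197 = -46108/(-250632/125315) + 37092/197 = -46108*(-125315/250632) + 37092/197 = 1444506005/62658 + 37092/197 = 286891793521/12343626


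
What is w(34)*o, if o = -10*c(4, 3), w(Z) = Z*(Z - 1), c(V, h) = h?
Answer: -33660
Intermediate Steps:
w(Z) = Z*(-1 + Z)
o = -30 (o = -10*3 = -30)
w(34)*o = (34*(-1 + 34))*(-30) = (34*33)*(-30) = 1122*(-30) = -33660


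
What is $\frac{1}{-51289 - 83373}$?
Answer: $- \frac{1}{134662} \approx -7.426 \cdot 10^{-6}$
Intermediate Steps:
$\frac{1}{-51289 - 83373} = \frac{1}{-134662} = - \frac{1}{134662}$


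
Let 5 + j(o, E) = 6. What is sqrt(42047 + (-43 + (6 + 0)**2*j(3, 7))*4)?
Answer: sqrt(42019) ≈ 204.99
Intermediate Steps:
j(o, E) = 1 (j(o, E) = -5 + 6 = 1)
sqrt(42047 + (-43 + (6 + 0)**2*j(3, 7))*4) = sqrt(42047 + (-43 + (6 + 0)**2*1)*4) = sqrt(42047 + (-43 + 6**2*1)*4) = sqrt(42047 + (-43 + 36*1)*4) = sqrt(42047 + (-43 + 36)*4) = sqrt(42047 - 7*4) = sqrt(42047 - 28) = sqrt(42019)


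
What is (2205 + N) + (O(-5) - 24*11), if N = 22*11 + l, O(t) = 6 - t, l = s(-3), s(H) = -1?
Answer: 2193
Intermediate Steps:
l = -1
N = 241 (N = 22*11 - 1 = 242 - 1 = 241)
(2205 + N) + (O(-5) - 24*11) = (2205 + 241) + ((6 - 1*(-5)) - 24*11) = 2446 + ((6 + 5) - 264) = 2446 + (11 - 264) = 2446 - 253 = 2193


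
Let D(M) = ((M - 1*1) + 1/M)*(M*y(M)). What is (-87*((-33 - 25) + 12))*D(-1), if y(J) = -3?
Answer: -36018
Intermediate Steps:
D(M) = -3*M*(-1 + M + 1/M) (D(M) = ((M - 1*1) + 1/M)*(M*(-3)) = ((M - 1) + 1/M)*(-3*M) = ((-1 + M) + 1/M)*(-3*M) = (-1 + M + 1/M)*(-3*M) = -3*M*(-1 + M + 1/M))
(-87*((-33 - 25) + 12))*D(-1) = (-87*((-33 - 25) + 12))*(-3 - 3*(-1)**2 + 3*(-1)) = (-87*(-58 + 12))*(-3 - 3*1 - 3) = (-87*(-46))*(-3 - 3 - 3) = 4002*(-9) = -36018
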